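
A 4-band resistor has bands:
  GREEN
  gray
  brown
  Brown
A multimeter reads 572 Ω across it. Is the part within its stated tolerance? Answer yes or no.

no

Green → 5 (first significant figure)
Grey → 8 (second significant figure)
Brown → ×10 multiplier
Brown → ±1% tolerance
58 × 10 = 580 Ω
Allowed range: 574.2 Ω to 585.8 Ω.
572 Ω lies outside that range.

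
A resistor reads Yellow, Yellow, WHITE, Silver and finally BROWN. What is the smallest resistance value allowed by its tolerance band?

4.4451 Ω

Yellow → 4 (first significant figure)
Yellow → 4 (second significant figure)
White → 9 (third significant figure)
Silver → ×0.01 multiplier
Brown → ±1% tolerance
449 × 0.01 = 4.49 Ω
Smallest = 4.49 × (1 − 1/100) = 4.4451 Ω.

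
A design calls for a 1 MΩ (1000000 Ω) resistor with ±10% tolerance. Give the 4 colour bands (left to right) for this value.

brown, black, green, silver

1000000 Ω = 10 × 10^5.
1 → brown
0 → black
Multiplier 10^5 → green.
±10% tolerance → silver.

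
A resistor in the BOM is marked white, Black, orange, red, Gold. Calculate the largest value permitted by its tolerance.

94815 Ω

White → 9 (first significant figure)
Black → 0 (second significant figure)
Orange → 3 (third significant figure)
Red → ×10^2 multiplier
Gold → ±5% tolerance
903 × 100 = 90300 Ω
Largest = 90300 × (1 + 5/100) = 94815 Ω.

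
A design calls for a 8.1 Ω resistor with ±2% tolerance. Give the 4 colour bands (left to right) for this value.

8.1 Ω = 81 × 10^-1.
8 → grey
1 → brown
Multiplier 10^-1 → gold.
±2% tolerance → red.

grey, brown, gold, red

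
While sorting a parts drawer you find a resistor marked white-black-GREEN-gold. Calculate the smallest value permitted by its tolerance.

8550000 Ω

White → 9 (first significant figure)
Black → 0 (second significant figure)
Green → ×10^5 multiplier
Gold → ±5% tolerance
90 × 100000 = 9000000 Ω
Smallest = 9000000 × (1 − 5/100) = 8550000 Ω.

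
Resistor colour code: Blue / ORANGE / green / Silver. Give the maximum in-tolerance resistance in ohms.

6930000 Ω

Blue → 6 (first significant figure)
Orange → 3 (second significant figure)
Green → ×10^5 multiplier
Silver → ±10% tolerance
63 × 100000 = 6300000 Ω
Maximum = 6300000 × (1 + 10/100) = 6930000 Ω.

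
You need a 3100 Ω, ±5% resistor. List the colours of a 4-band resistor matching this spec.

orange, brown, red, gold

3100 Ω = 31 × 10^2.
3 → orange
1 → brown
Multiplier 10^2 → red.
±5% tolerance → gold.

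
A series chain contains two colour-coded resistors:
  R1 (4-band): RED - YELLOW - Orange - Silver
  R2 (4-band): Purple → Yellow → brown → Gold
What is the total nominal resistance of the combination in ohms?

R1: red, yellow → 24; orange ×10^3 → 24000 Ω.
R2: violet, yellow → 74; brown ×10 → 740 Ω.
Series: 24000 + 740 = 24740 Ω.

24740 Ω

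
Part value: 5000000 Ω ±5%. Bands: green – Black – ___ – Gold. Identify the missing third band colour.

green

5000000 Ω = 50 × 10^5.
The third band is the multiplier, 10^5, which is green.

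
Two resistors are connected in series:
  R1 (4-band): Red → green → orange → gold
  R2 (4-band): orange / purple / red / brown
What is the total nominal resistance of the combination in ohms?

28700 Ω

R1: red, green → 25; orange ×10^3 → 25000 Ω.
R2: orange, violet → 37; red ×10^2 → 3700 Ω.
Series: 25000 + 3700 = 28700 Ω.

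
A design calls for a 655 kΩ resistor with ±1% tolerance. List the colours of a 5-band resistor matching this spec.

blue, green, green, orange, brown

655000 Ω = 655 × 10^3.
6 → blue
5 → green
5 → green
Multiplier 10^3 → orange.
±1% tolerance → brown.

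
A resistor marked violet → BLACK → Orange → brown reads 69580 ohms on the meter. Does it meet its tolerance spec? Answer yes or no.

yes

Violet → 7 (first significant figure)
Black → 0 (second significant figure)
Orange → ×10^3 multiplier
Brown → ±1% tolerance
70 × 1000 = 70000 Ω
Allowed range: 69300 Ω to 70700 Ω.
69580 ohms lies inside that range.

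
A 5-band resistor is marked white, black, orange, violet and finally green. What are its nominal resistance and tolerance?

9030000000 Ω ±0.5%

White → 9 (first significant figure)
Black → 0 (second significant figure)
Orange → 3 (third significant figure)
Violet → ×10^7 multiplier
Green → ±0.5% tolerance
903 × 10000000 = 9030000000 Ω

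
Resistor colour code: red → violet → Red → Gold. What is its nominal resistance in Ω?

Red → 2 (first significant figure)
Violet → 7 (second significant figure)
Red → ×10^2 multiplier
27 × 100 = 2700 Ω

2700 Ω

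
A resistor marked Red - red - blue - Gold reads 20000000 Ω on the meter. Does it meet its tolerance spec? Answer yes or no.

Red → 2 (first significant figure)
Red → 2 (second significant figure)
Blue → ×10^6 multiplier
Gold → ±5% tolerance
22 × 1000000 = 22000000 Ω
Allowed range: 20900000 Ω to 23100000 Ω.
20000000 Ω lies outside that range.

no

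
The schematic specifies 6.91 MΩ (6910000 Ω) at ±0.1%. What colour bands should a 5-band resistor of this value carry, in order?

6910000 Ω = 691 × 10^4.
6 → blue
9 → white
1 → brown
Multiplier 10^4 → yellow.
±0.1% tolerance → violet.

blue, white, brown, yellow, violet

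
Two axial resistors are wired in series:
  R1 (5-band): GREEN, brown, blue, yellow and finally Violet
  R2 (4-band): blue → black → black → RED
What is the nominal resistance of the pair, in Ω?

5160060 Ω

R1: green, brown, blue → 516; yellow ×10^4 → 5160000 Ω.
R2: blue, black → 60; black ×1 → 60 Ω.
Series: 5160000 + 60 = 5160060 Ω.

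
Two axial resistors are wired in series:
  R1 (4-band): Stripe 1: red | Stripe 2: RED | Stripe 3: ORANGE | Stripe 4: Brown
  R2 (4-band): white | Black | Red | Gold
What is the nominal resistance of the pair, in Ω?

R1: red, red → 22; orange ×10^3 → 22000 Ω.
R2: white, black → 90; red ×10^2 → 9000 Ω.
Series: 22000 + 9000 = 31000 Ω.

31000 Ω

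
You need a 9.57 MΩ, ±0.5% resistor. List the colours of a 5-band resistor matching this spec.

white, green, violet, yellow, green

9570000 Ω = 957 × 10^4.
9 → white
5 → green
7 → violet
Multiplier 10^4 → yellow.
±0.5% tolerance → green.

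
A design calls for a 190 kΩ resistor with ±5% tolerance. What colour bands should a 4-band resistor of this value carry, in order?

brown, white, yellow, gold

190000 Ω = 19 × 10^4.
1 → brown
9 → white
Multiplier 10^4 → yellow.
±5% tolerance → gold.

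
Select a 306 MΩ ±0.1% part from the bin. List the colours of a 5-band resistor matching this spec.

orange, black, blue, blue, violet

306000000 Ω = 306 × 10^6.
3 → orange
0 → black
6 → blue
Multiplier 10^6 → blue.
±0.1% tolerance → violet.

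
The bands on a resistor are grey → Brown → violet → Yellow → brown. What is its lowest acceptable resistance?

8088300 Ω

Grey → 8 (first significant figure)
Brown → 1 (second significant figure)
Violet → 7 (third significant figure)
Yellow → ×10^4 multiplier
Brown → ±1% tolerance
817 × 10000 = 8170000 Ω
Lowest = 8170000 × (1 − 1/100) = 8088300 Ω.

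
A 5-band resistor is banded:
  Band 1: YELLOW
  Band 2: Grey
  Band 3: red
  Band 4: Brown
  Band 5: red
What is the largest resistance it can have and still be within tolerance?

Yellow → 4 (first significant figure)
Grey → 8 (second significant figure)
Red → 2 (third significant figure)
Brown → ×10 multiplier
Red → ±2% tolerance
482 × 10 = 4820 Ω
Largest = 4820 × (1 + 2/100) = 4916.4 Ω.

4916.4 Ω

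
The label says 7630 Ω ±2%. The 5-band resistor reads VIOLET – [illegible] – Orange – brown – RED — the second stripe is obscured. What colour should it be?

7630 Ω = 763 × 10^1.
The second band gives digit 6 of the significand, and 6 is blue.

blue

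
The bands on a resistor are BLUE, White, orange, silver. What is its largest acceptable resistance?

Blue → 6 (first significant figure)
White → 9 (second significant figure)
Orange → ×10^3 multiplier
Silver → ±10% tolerance
69 × 1000 = 69000 Ω
Largest = 69000 × (1 + 10/100) = 75900 Ω.

75900 Ω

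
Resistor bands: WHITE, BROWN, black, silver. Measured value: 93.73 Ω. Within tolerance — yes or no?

White → 9 (first significant figure)
Brown → 1 (second significant figure)
Black → ×1 multiplier
Silver → ±10% tolerance
91 × 1 = 91 Ω
Allowed range: 81.9 Ω to 100.1 Ω.
93.73 Ω lies inside that range.

yes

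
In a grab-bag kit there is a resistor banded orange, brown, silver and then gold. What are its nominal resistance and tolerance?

Orange → 3 (first significant figure)
Brown → 1 (second significant figure)
Silver → ×0.01 multiplier
Gold → ±5% tolerance
31 × 0.01 = 0.31 Ω

0.31 Ω ±5%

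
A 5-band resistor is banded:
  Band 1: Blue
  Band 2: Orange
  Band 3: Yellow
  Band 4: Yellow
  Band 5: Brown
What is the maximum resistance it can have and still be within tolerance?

6403400 Ω

Blue → 6 (first significant figure)
Orange → 3 (second significant figure)
Yellow → 4 (third significant figure)
Yellow → ×10^4 multiplier
Brown → ±1% tolerance
634 × 10000 = 6340000 Ω
Maximum = 6340000 × (1 + 1/100) = 6403400 Ω.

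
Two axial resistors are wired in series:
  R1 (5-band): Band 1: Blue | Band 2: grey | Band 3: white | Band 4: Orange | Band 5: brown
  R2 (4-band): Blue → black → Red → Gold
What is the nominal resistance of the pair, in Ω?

695000 Ω

R1: blue, grey, white → 689; orange ×10^3 → 689000 Ω.
R2: blue, black → 60; red ×10^2 → 6000 Ω.
Series: 689000 + 6000 = 695000 Ω.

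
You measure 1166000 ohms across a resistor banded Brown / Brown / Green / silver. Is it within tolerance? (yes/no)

yes

Brown → 1 (first significant figure)
Brown → 1 (second significant figure)
Green → ×10^5 multiplier
Silver → ±10% tolerance
11 × 100000 = 1100000 Ω
Allowed range: 990000 Ω to 1210000 Ω.
1166000 ohms lies inside that range.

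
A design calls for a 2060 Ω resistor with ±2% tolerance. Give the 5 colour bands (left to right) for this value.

2060 Ω = 206 × 10^1.
2 → red
0 → black
6 → blue
Multiplier 10^1 → brown.
±2% tolerance → red.

red, black, blue, brown, red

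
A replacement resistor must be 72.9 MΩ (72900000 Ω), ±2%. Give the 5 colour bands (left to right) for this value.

72900000 Ω = 729 × 10^5.
7 → violet
2 → red
9 → white
Multiplier 10^5 → green.
±2% tolerance → red.

violet, red, white, green, red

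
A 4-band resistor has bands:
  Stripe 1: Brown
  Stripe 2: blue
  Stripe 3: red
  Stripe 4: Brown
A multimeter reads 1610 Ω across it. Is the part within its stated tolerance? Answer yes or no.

yes

Brown → 1 (first significant figure)
Blue → 6 (second significant figure)
Red → ×10^2 multiplier
Brown → ±1% tolerance
16 × 100 = 1600 Ω
Allowed range: 1584 Ω to 1616 Ω.
1610 Ω lies inside that range.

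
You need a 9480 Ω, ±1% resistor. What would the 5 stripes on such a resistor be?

white, yellow, grey, brown, brown

9480 Ω = 948 × 10^1.
9 → white
4 → yellow
8 → grey
Multiplier 10^1 → brown.
±1% tolerance → brown.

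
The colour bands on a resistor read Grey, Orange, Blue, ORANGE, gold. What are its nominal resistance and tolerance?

Grey → 8 (first significant figure)
Orange → 3 (second significant figure)
Blue → 6 (third significant figure)
Orange → ×10^3 multiplier
Gold → ±5% tolerance
836 × 1000 = 836000 Ω

836000 Ω ±5%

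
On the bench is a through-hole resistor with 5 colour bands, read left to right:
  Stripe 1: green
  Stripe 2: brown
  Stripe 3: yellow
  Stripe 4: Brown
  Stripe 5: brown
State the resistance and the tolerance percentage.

Green → 5 (first significant figure)
Brown → 1 (second significant figure)
Yellow → 4 (third significant figure)
Brown → ×10 multiplier
Brown → ±1% tolerance
514 × 10 = 5140 Ω

5140 Ω ±1%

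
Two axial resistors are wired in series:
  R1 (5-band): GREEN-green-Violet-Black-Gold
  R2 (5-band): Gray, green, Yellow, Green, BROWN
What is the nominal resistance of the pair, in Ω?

R1: green, green, violet → 557; black ×1 → 557 Ω.
R2: grey, green, yellow → 854; green ×10^5 → 85400000 Ω.
Series: 557 + 85400000 = 85400557 Ω.

85400557 Ω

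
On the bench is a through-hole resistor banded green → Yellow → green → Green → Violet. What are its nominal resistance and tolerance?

54500000 Ω ±0.1%

Green → 5 (first significant figure)
Yellow → 4 (second significant figure)
Green → 5 (third significant figure)
Green → ×10^5 multiplier
Violet → ±0.1% tolerance
545 × 100000 = 54500000 Ω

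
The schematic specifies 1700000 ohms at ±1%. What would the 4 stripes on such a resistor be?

1700000 Ω = 17 × 10^5.
1 → brown
7 → violet
Multiplier 10^5 → green.
±1% tolerance → brown.

brown, violet, green, brown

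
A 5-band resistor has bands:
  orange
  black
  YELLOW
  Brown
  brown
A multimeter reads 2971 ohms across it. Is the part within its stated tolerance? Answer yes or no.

Orange → 3 (first significant figure)
Black → 0 (second significant figure)
Yellow → 4 (third significant figure)
Brown → ×10 multiplier
Brown → ±1% tolerance
304 × 10 = 3040 Ω
Allowed range: 3009.6 Ω to 3070.4 Ω.
2971 ohms lies outside that range.

no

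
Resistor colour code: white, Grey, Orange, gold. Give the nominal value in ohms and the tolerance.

White → 9 (first significant figure)
Grey → 8 (second significant figure)
Orange → ×10^3 multiplier
Gold → ±5% tolerance
98 × 1000 = 98000 Ω

98000 Ω ±5%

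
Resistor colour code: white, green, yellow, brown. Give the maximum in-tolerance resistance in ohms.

959500 Ω

White → 9 (first significant figure)
Green → 5 (second significant figure)
Yellow → ×10^4 multiplier
Brown → ±1% tolerance
95 × 10000 = 950000 Ω
Maximum = 950000 × (1 + 1/100) = 959500 Ω.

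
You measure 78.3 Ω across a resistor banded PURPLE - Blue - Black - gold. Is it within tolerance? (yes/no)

yes

Violet → 7 (first significant figure)
Blue → 6 (second significant figure)
Black → ×1 multiplier
Gold → ±5% tolerance
76 × 1 = 76 Ω
Allowed range: 72.2 Ω to 79.8 Ω.
78.3 Ω lies inside that range.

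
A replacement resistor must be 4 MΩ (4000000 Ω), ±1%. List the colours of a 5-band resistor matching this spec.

yellow, black, black, yellow, brown

4000000 Ω = 400 × 10^4.
4 → yellow
0 → black
0 → black
Multiplier 10^4 → yellow.
±1% tolerance → brown.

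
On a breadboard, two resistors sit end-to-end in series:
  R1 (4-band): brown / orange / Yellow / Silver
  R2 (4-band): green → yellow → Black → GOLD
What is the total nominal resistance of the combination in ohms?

130054 Ω

R1: brown, orange → 13; yellow ×10^4 → 130000 Ω.
R2: green, yellow → 54; black ×1 → 54 Ω.
Series: 130000 + 54 = 130054 Ω.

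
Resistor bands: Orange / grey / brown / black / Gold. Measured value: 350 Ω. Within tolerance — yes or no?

no

Orange → 3 (first significant figure)
Grey → 8 (second significant figure)
Brown → 1 (third significant figure)
Black → ×1 multiplier
Gold → ±5% tolerance
381 × 1 = 381 Ω
Allowed range: 361.95 Ω to 400.05 Ω.
350 Ω lies outside that range.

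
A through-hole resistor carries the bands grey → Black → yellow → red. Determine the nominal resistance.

800000 Ω

Grey → 8 (first significant figure)
Black → 0 (second significant figure)
Yellow → ×10^4 multiplier
80 × 10000 = 800000 Ω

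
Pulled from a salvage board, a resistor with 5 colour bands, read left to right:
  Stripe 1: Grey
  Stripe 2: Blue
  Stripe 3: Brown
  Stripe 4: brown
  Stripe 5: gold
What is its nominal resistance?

8610 Ω

Grey → 8 (first significant figure)
Blue → 6 (second significant figure)
Brown → 1 (third significant figure)
Brown → ×10 multiplier
861 × 10 = 8610 Ω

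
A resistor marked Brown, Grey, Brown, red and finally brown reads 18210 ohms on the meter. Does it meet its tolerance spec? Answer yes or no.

yes

Brown → 1 (first significant figure)
Grey → 8 (second significant figure)
Brown → 1 (third significant figure)
Red → ×10^2 multiplier
Brown → ±1% tolerance
181 × 100 = 18100 Ω
Allowed range: 17919 Ω to 18281 Ω.
18210 ohms lies inside that range.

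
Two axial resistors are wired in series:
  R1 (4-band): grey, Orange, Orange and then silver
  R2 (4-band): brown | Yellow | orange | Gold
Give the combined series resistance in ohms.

97000 Ω

R1: grey, orange → 83; orange ×10^3 → 83000 Ω.
R2: brown, yellow → 14; orange ×10^3 → 14000 Ω.
Series: 83000 + 14000 = 97000 Ω.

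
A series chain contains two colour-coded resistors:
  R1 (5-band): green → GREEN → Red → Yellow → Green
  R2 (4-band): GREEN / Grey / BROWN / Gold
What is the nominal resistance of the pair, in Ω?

5520580 Ω

R1: green, green, red → 552; yellow ×10^4 → 5520000 Ω.
R2: green, grey → 58; brown ×10 → 580 Ω.
Series: 5520000 + 580 = 5520580 Ω.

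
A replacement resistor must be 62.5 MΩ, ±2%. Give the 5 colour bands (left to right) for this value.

62500000 Ω = 625 × 10^5.
6 → blue
2 → red
5 → green
Multiplier 10^5 → green.
±2% tolerance → red.

blue, red, green, green, red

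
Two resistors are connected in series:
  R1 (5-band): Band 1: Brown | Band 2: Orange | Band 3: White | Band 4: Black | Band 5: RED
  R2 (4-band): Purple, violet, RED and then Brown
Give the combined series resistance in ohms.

R1: brown, orange, white → 139; black ×1 → 139 Ω.
R2: violet, violet → 77; red ×10^2 → 7700 Ω.
Series: 139 + 7700 = 7839 Ω.

7839 Ω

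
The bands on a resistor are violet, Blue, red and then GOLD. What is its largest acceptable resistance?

Violet → 7 (first significant figure)
Blue → 6 (second significant figure)
Red → ×10^2 multiplier
Gold → ±5% tolerance
76 × 100 = 7600 Ω
Largest = 7600 × (1 + 5/100) = 7980 Ω.

7980 Ω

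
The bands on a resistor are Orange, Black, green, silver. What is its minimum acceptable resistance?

Orange → 3 (first significant figure)
Black → 0 (second significant figure)
Green → ×10^5 multiplier
Silver → ±10% tolerance
30 × 100000 = 3000000 Ω
Minimum = 3000000 × (1 − 10/100) = 2700000 Ω.

2700000 Ω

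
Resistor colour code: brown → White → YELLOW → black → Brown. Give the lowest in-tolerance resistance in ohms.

192.06 Ω

Brown → 1 (first significant figure)
White → 9 (second significant figure)
Yellow → 4 (third significant figure)
Black → ×1 multiplier
Brown → ±1% tolerance
194 × 1 = 194 Ω
Lowest = 194 × (1 − 1/100) = 192.06 Ω.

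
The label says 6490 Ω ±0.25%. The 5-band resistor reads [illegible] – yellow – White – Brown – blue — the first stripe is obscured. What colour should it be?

6490 Ω = 649 × 10^1.
The first band gives digit 6 of the significand, and 6 is blue.

blue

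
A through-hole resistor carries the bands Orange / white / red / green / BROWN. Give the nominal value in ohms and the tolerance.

Orange → 3 (first significant figure)
White → 9 (second significant figure)
Red → 2 (third significant figure)
Green → ×10^5 multiplier
Brown → ±1% tolerance
392 × 100000 = 39200000 Ω

39200000 Ω ±1%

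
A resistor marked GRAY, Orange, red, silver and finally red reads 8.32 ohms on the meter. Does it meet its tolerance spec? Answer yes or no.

yes

Grey → 8 (first significant figure)
Orange → 3 (second significant figure)
Red → 2 (third significant figure)
Silver → ×0.01 multiplier
Red → ±2% tolerance
832 × 0.01 = 8.32 Ω
Allowed range: 8.1536 Ω to 8.4864 Ω.
8.32 ohms lies inside that range.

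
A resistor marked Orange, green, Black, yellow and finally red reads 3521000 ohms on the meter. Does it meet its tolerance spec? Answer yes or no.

yes

Orange → 3 (first significant figure)
Green → 5 (second significant figure)
Black → 0 (third significant figure)
Yellow → ×10^4 multiplier
Red → ±2% tolerance
350 × 10000 = 3500000 Ω
Allowed range: 3430000 Ω to 3570000 Ω.
3521000 ohms lies inside that range.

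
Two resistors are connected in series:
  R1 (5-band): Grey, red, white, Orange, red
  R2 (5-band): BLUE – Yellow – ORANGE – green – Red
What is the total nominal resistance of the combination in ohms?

R1: grey, red, white → 829; orange ×10^3 → 829000 Ω.
R2: blue, yellow, orange → 643; green ×10^5 → 64300000 Ω.
Series: 829000 + 64300000 = 65129000 Ω.

65129000 Ω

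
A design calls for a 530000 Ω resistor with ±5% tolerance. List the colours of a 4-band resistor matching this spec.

green, orange, yellow, gold

530000 Ω = 53 × 10^4.
5 → green
3 → orange
Multiplier 10^4 → yellow.
±5% tolerance → gold.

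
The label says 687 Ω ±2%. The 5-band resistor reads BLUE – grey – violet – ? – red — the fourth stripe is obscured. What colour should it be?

687 Ω = 687 × 10^0.
The fourth band is the multiplier, 10^0, which is black.

black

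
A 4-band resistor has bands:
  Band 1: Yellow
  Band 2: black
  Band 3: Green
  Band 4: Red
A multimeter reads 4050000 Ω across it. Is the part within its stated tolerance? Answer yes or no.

yes

Yellow → 4 (first significant figure)
Black → 0 (second significant figure)
Green → ×10^5 multiplier
Red → ±2% tolerance
40 × 100000 = 4000000 Ω
Allowed range: 3920000 Ω to 4080000 Ω.
4050000 Ω lies inside that range.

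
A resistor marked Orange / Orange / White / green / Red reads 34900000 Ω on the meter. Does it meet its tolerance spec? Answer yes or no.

no

Orange → 3 (first significant figure)
Orange → 3 (second significant figure)
White → 9 (third significant figure)
Green → ×10^5 multiplier
Red → ±2% tolerance
339 × 100000 = 33900000 Ω
Allowed range: 33222000 Ω to 34578000 Ω.
34900000 Ω lies outside that range.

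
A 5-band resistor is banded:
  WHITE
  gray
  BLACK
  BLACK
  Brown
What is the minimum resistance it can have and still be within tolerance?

970.2 Ω

White → 9 (first significant figure)
Grey → 8 (second significant figure)
Black → 0 (third significant figure)
Black → ×1 multiplier
Brown → ±1% tolerance
980 × 1 = 980 Ω
Minimum = 980 × (1 − 1/100) = 970.2 Ω.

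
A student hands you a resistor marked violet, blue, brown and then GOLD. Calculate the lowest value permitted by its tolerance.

Violet → 7 (first significant figure)
Blue → 6 (second significant figure)
Brown → ×10 multiplier
Gold → ±5% tolerance
76 × 10 = 760 Ω
Lowest = 760 × (1 − 5/100) = 722 Ω.

722 Ω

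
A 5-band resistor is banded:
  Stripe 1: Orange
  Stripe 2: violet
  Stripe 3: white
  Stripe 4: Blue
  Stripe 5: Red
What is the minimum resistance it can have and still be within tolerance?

Orange → 3 (first significant figure)
Violet → 7 (second significant figure)
White → 9 (third significant figure)
Blue → ×10^6 multiplier
Red → ±2% tolerance
379 × 1000000 = 379000000 Ω
Minimum = 379000000 × (1 − 2/100) = 371420000 Ω.

371420000 Ω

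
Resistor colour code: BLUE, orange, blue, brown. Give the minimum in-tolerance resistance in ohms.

Blue → 6 (first significant figure)
Orange → 3 (second significant figure)
Blue → ×10^6 multiplier
Brown → ±1% tolerance
63 × 1000000 = 63000000 Ω
Minimum = 63000000 × (1 − 1/100) = 62370000 Ω.

62370000 Ω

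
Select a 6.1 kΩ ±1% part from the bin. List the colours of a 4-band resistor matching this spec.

6100 Ω = 61 × 10^2.
6 → blue
1 → brown
Multiplier 10^2 → red.
±1% tolerance → brown.

blue, brown, red, brown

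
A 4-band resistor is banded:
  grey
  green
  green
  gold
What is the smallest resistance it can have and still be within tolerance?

8075000 Ω

Grey → 8 (first significant figure)
Green → 5 (second significant figure)
Green → ×10^5 multiplier
Gold → ±5% tolerance
85 × 100000 = 8500000 Ω
Smallest = 8500000 × (1 − 5/100) = 8075000 Ω.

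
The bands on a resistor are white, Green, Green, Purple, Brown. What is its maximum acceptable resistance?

White → 9 (first significant figure)
Green → 5 (second significant figure)
Green → 5 (third significant figure)
Violet → ×10^7 multiplier
Brown → ±1% tolerance
955 × 10000000 = 9550000000 Ω
Maximum = 9550000000 × (1 + 1/100) = 9645500000 Ω.

9645500000 Ω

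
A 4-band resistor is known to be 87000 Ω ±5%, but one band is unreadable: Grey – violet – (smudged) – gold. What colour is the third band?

87000 Ω = 87 × 10^3.
The third band is the multiplier, 10^3, which is orange.

orange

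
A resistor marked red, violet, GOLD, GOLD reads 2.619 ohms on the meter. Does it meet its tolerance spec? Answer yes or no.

yes

Red → 2 (first significant figure)
Violet → 7 (second significant figure)
Gold → ×0.1 multiplier
Gold → ±5% tolerance
27 × 0.1 = 2.7 Ω
Allowed range: 2.565 Ω to 2.835 Ω.
2.619 ohms lies inside that range.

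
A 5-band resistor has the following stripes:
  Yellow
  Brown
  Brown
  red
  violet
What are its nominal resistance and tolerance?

41100 Ω ±0.1%

Yellow → 4 (first significant figure)
Brown → 1 (second significant figure)
Brown → 1 (third significant figure)
Red → ×10^2 multiplier
Violet → ±0.1% tolerance
411 × 100 = 41100 Ω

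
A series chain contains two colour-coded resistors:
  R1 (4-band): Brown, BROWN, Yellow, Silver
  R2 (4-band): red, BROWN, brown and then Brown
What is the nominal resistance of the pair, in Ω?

R1: brown, brown → 11; yellow ×10^4 → 110000 Ω.
R2: red, brown → 21; brown ×10 → 210 Ω.
Series: 110000 + 210 = 110210 Ω.

110210 Ω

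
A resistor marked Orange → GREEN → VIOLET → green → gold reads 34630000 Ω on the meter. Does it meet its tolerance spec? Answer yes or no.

Orange → 3 (first significant figure)
Green → 5 (second significant figure)
Violet → 7 (third significant figure)
Green → ×10^5 multiplier
Gold → ±5% tolerance
357 × 100000 = 35700000 Ω
Allowed range: 33915000 Ω to 37485000 Ω.
34630000 Ω lies inside that range.

yes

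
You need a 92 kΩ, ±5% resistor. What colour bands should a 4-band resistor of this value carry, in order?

white, red, orange, gold

92000 Ω = 92 × 10^3.
9 → white
2 → red
Multiplier 10^3 → orange.
±5% tolerance → gold.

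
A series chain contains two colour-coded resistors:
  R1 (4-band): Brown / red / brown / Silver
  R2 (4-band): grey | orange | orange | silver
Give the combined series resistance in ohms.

83120 Ω

R1: brown, red → 12; brown ×10 → 120 Ω.
R2: grey, orange → 83; orange ×10^3 → 83000 Ω.
Series: 120 + 83000 = 83120 Ω.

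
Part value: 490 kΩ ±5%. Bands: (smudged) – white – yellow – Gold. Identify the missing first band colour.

490000 Ω = 49 × 10^4.
The first band gives digit 4 of the significand, and 4 is yellow.

yellow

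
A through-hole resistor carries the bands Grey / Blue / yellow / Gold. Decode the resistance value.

860000 Ω

Grey → 8 (first significant figure)
Blue → 6 (second significant figure)
Yellow → ×10^4 multiplier
86 × 10000 = 860000 Ω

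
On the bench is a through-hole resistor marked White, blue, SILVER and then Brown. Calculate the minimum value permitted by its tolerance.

0.9504 Ω

White → 9 (first significant figure)
Blue → 6 (second significant figure)
Silver → ×0.01 multiplier
Brown → ±1% tolerance
96 × 0.01 = 0.96 Ω
Minimum = 0.96 × (1 − 1/100) = 0.9504 Ω.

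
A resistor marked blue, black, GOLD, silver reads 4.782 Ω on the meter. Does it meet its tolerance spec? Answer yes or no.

Blue → 6 (first significant figure)
Black → 0 (second significant figure)
Gold → ×0.1 multiplier
Silver → ±10% tolerance
60 × 0.1 = 6 Ω
Allowed range: 5.4 Ω to 6.6 Ω.
4.782 Ω lies outside that range.

no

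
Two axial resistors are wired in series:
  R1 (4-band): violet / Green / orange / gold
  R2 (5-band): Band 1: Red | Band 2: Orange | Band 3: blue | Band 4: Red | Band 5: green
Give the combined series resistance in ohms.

98600 Ω

R1: violet, green → 75; orange ×10^3 → 75000 Ω.
R2: red, orange, blue → 236; red ×10^2 → 23600 Ω.
Series: 75000 + 23600 = 98600 Ω.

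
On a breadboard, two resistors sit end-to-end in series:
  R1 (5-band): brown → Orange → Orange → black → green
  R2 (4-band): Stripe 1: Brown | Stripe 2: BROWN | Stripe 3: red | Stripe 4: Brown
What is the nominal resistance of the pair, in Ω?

1233 Ω

R1: brown, orange, orange → 133; black ×1 → 133 Ω.
R2: brown, brown → 11; red ×10^2 → 1100 Ω.
Series: 133 + 1100 = 1233 Ω.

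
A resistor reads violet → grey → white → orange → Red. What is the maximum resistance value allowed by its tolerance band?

Violet → 7 (first significant figure)
Grey → 8 (second significant figure)
White → 9 (third significant figure)
Orange → ×10^3 multiplier
Red → ±2% tolerance
789 × 1000 = 789000 Ω
Maximum = 789000 × (1 + 2/100) = 804780 Ω.

804780 Ω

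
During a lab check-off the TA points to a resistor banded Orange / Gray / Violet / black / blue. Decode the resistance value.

387 Ω

Orange → 3 (first significant figure)
Grey → 8 (second significant figure)
Violet → 7 (third significant figure)
Black → ×1 multiplier
387 × 1 = 387 Ω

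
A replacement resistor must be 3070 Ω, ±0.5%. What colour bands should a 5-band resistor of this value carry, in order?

orange, black, violet, brown, green

3070 Ω = 307 × 10^1.
3 → orange
0 → black
7 → violet
Multiplier 10^1 → brown.
±0.5% tolerance → green.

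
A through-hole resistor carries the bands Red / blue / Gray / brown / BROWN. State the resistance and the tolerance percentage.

2680 Ω ±1%

Red → 2 (first significant figure)
Blue → 6 (second significant figure)
Grey → 8 (third significant figure)
Brown → ×10 multiplier
Brown → ±1% tolerance
268 × 10 = 2680 Ω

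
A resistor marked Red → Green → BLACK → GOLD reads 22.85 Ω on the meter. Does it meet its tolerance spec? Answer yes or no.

Red → 2 (first significant figure)
Green → 5 (second significant figure)
Black → ×1 multiplier
Gold → ±5% tolerance
25 × 1 = 25 Ω
Allowed range: 23.75 Ω to 26.25 Ω.
22.85 Ω lies outside that range.

no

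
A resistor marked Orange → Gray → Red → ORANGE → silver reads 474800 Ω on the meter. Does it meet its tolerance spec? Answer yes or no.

Orange → 3 (first significant figure)
Grey → 8 (second significant figure)
Red → 2 (third significant figure)
Orange → ×10^3 multiplier
Silver → ±10% tolerance
382 × 1000 = 382000 Ω
Allowed range: 343800 Ω to 420200 Ω.
474800 Ω lies outside that range.

no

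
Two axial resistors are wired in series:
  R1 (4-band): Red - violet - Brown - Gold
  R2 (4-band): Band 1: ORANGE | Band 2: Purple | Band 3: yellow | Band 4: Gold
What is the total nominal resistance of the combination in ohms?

370270 Ω

R1: red, violet → 27; brown ×10 → 270 Ω.
R2: orange, violet → 37; yellow ×10^4 → 370000 Ω.
Series: 270 + 370000 = 370270 Ω.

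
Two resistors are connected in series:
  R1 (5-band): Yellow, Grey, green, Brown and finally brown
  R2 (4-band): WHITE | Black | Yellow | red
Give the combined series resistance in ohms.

R1: yellow, grey, green → 485; brown ×10 → 4850 Ω.
R2: white, black → 90; yellow ×10^4 → 900000 Ω.
Series: 4850 + 900000 = 904850 Ω.

904850 Ω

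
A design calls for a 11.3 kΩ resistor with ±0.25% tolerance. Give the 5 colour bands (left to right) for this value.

11300 Ω = 113 × 10^2.
1 → brown
1 → brown
3 → orange
Multiplier 10^2 → red.
±0.25% tolerance → blue.

brown, brown, orange, red, blue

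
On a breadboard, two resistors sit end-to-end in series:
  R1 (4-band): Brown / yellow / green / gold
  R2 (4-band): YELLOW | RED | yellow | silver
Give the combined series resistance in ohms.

1820000 Ω

R1: brown, yellow → 14; green ×10^5 → 1400000 Ω.
R2: yellow, red → 42; yellow ×10^4 → 420000 Ω.
Series: 1400000 + 420000 = 1820000 Ω.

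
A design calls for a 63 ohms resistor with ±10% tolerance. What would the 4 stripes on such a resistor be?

63 Ω = 63 × 10^0.
6 → blue
3 → orange
Multiplier 10^0 → black.
±10% tolerance → silver.

blue, orange, black, silver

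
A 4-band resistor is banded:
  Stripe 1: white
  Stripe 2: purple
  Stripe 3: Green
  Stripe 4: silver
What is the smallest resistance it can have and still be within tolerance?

White → 9 (first significant figure)
Violet → 7 (second significant figure)
Green → ×10^5 multiplier
Silver → ±10% tolerance
97 × 100000 = 9700000 Ω
Smallest = 9700000 × (1 − 10/100) = 8730000 Ω.

8730000 Ω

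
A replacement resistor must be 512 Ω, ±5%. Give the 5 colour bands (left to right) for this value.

green, brown, red, black, gold

512 Ω = 512 × 10^0.
5 → green
1 → brown
2 → red
Multiplier 10^0 → black.
±5% tolerance → gold.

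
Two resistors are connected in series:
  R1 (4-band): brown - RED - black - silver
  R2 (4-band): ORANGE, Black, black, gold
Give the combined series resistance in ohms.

R1: brown, red → 12; black ×1 → 12 Ω.
R2: orange, black → 30; black ×1 → 30 Ω.
Series: 12 + 30 = 42 Ω.

42 Ω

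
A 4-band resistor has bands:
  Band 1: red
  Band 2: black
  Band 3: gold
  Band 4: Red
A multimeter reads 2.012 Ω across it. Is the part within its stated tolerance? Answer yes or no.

Red → 2 (first significant figure)
Black → 0 (second significant figure)
Gold → ×0.1 multiplier
Red → ±2% tolerance
20 × 0.1 = 2 Ω
Allowed range: 1.96 Ω to 2.04 Ω.
2.012 Ω lies inside that range.

yes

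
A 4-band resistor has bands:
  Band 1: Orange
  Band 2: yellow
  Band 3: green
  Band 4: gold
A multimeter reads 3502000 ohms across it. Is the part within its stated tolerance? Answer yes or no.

yes

Orange → 3 (first significant figure)
Yellow → 4 (second significant figure)
Green → ×10^5 multiplier
Gold → ±5% tolerance
34 × 100000 = 3400000 Ω
Allowed range: 3230000 Ω to 3570000 Ω.
3502000 ohms lies inside that range.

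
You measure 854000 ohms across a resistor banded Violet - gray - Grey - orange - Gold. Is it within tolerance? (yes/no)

Violet → 7 (first significant figure)
Grey → 8 (second significant figure)
Grey → 8 (third significant figure)
Orange → ×10^3 multiplier
Gold → ±5% tolerance
788 × 1000 = 788000 Ω
Allowed range: 748600 Ω to 827400 Ω.
854000 ohms lies outside that range.

no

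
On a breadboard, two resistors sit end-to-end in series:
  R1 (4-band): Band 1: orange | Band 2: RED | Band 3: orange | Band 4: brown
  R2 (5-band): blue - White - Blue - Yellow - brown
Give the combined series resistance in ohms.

6992000 Ω

R1: orange, red → 32; orange ×10^3 → 32000 Ω.
R2: blue, white, blue → 696; yellow ×10^4 → 6960000 Ω.
Series: 32000 + 6960000 = 6992000 Ω.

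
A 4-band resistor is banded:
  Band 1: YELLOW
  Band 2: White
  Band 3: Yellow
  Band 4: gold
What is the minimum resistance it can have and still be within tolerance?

465500 Ω

Yellow → 4 (first significant figure)
White → 9 (second significant figure)
Yellow → ×10^4 multiplier
Gold → ±5% tolerance
49 × 10000 = 490000 Ω
Minimum = 490000 × (1 − 5/100) = 465500 Ω.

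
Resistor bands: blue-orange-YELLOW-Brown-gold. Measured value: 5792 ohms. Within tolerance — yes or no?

no

Blue → 6 (first significant figure)
Orange → 3 (second significant figure)
Yellow → 4 (third significant figure)
Brown → ×10 multiplier
Gold → ±5% tolerance
634 × 10 = 6340 Ω
Allowed range: 6023 Ω to 6657 Ω.
5792 ohms lies outside that range.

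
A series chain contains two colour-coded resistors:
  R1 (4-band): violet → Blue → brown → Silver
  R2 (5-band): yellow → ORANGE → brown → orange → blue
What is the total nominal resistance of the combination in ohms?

R1: violet, blue → 76; brown ×10 → 760 Ω.
R2: yellow, orange, brown → 431; orange ×10^3 → 431000 Ω.
Series: 760 + 431000 = 431760 Ω.

431760 Ω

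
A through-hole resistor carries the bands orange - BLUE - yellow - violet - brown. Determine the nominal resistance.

Orange → 3 (first significant figure)
Blue → 6 (second significant figure)
Yellow → 4 (third significant figure)
Violet → ×10^7 multiplier
364 × 10000000 = 3640000000 Ω

3640000000 Ω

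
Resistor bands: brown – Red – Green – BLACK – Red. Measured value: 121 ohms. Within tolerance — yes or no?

no

Brown → 1 (first significant figure)
Red → 2 (second significant figure)
Green → 5 (third significant figure)
Black → ×1 multiplier
Red → ±2% tolerance
125 × 1 = 125 Ω
Allowed range: 122.5 Ω to 127.5 Ω.
121 ohms lies outside that range.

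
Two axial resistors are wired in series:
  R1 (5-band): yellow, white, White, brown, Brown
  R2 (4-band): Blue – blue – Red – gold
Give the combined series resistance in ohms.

11590 Ω

R1: yellow, white, white → 499; brown ×10 → 4990 Ω.
R2: blue, blue → 66; red ×10^2 → 6600 Ω.
Series: 4990 + 6600 = 11590 Ω.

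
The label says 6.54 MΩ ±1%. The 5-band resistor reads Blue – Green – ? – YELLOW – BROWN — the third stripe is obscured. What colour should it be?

yellow

6540000 Ω = 654 × 10^4.
The third band gives digit 4 of the significand, and 4 is yellow.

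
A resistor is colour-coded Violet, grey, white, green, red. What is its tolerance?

±2%

The last band, red, is the tolerance band.
Red corresponds to ±2%.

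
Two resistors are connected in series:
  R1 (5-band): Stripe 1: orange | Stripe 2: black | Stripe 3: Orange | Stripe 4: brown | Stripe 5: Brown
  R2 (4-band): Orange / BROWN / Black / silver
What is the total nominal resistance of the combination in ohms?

3061 Ω

R1: orange, black, orange → 303; brown ×10 → 3030 Ω.
R2: orange, brown → 31; black ×1 → 31 Ω.
Series: 3030 + 31 = 3061 Ω.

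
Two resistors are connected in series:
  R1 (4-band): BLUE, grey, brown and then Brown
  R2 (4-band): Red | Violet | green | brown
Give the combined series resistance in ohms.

2700680 Ω

R1: blue, grey → 68; brown ×10 → 680 Ω.
R2: red, violet → 27; green ×10^5 → 2700000 Ω.
Series: 680 + 2700000 = 2700680 Ω.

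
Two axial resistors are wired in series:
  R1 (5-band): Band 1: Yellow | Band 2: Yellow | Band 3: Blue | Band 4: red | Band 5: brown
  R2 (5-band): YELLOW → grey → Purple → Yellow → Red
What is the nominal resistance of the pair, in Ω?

4914600 Ω

R1: yellow, yellow, blue → 446; red ×10^2 → 44600 Ω.
R2: yellow, grey, violet → 487; yellow ×10^4 → 4870000 Ω.
Series: 44600 + 4870000 = 4914600 Ω.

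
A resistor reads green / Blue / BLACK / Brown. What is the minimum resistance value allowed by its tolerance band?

55.44 Ω

Green → 5 (first significant figure)
Blue → 6 (second significant figure)
Black → ×1 multiplier
Brown → ±1% tolerance
56 × 1 = 56 Ω
Minimum = 56 × (1 − 1/100) = 55.44 Ω.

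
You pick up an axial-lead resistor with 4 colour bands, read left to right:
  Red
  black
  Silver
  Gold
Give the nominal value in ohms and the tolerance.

0.2 Ω ±5%

Red → 2 (first significant figure)
Black → 0 (second significant figure)
Silver → ×0.01 multiplier
Gold → ±5% tolerance
20 × 0.01 = 0.2 Ω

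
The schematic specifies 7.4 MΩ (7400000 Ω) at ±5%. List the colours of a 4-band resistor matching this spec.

7400000 Ω = 74 × 10^5.
7 → violet
4 → yellow
Multiplier 10^5 → green.
±5% tolerance → gold.

violet, yellow, green, gold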